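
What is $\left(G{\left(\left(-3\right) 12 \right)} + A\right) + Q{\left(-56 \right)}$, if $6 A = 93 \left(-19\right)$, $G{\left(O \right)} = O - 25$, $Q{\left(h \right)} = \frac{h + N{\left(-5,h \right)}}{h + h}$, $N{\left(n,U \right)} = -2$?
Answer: $- \frac{19879}{56} \approx -354.98$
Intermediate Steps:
$Q{\left(h \right)} = \frac{-2 + h}{2 h}$ ($Q{\left(h \right)} = \frac{h - 2}{h + h} = \frac{-2 + h}{2 h}$)
$G{\left(O \right)} = -25 + O$
$A = - \frac{589}{2}$ ($A = \frac{93 \left(-19\right)}{6} = \frac{1}{6} \left(-1767\right) = - \frac{589}{2} \approx -294.5$)
$\left(G{\left(\left(-3\right) 12 \right)} + A\right) + Q{\left(-56 \right)} = \left(\left(-25 - 36\right) - \frac{589}{2}\right) + \frac{-2 - 56}{2 \left(-56\right)} = \left(\left(-25 - 36\right) - \frac{589}{2}\right) + \frac{1}{2} \left(- \frac{1}{56}\right) \left(-58\right) = \left(-61 - \frac{589}{2}\right) + \frac{29}{56} = - \frac{711}{2} + \frac{29}{56} = - \frac{19879}{56}$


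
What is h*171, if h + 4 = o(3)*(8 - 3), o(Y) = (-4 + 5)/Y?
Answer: -399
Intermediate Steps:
o(Y) = 1/Y
h = -7/3 (h = -4 + (8 - 3)/3 = -4 + (1/3)*5 = -4 + 5/3 = -7/3 ≈ -2.3333)
h*171 = -7/3*171 = -399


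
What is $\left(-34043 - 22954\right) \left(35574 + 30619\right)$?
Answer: $-3772802421$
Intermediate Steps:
$\left(-34043 - 22954\right) \left(35574 + 30619\right) = \left(-56997\right) 66193 = -3772802421$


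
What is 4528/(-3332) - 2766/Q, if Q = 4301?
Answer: -421930/210749 ≈ -2.0020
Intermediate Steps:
4528/(-3332) - 2766/Q = 4528/(-3332) - 2766/4301 = 4528*(-1/3332) - 2766*1/4301 = -1132/833 - 2766/4301 = -421930/210749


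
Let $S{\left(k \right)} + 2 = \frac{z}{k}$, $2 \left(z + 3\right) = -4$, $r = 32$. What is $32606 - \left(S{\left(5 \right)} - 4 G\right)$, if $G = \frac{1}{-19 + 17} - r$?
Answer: $32479$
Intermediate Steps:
$z = -5$ ($z = -3 + \frac{1}{2} \left(-4\right) = -3 - 2 = -5$)
$G = - \frac{65}{2}$ ($G = \frac{1}{-19 + 17} - 32 = \frac{1}{-2} - 32 = - \frac{1}{2} - 32 = - \frac{65}{2} \approx -32.5$)
$S{\left(k \right)} = -2 - \frac{5}{k}$
$32606 - \left(S{\left(5 \right)} - 4 G\right) = 32606 - \left(\left(-2 - \frac{5}{5}\right) - -130\right) = 32606 - \left(\left(-2 - 1\right) + 130\right) = 32606 - \left(-3 + 130\right) = 32606 - 127 = 32479$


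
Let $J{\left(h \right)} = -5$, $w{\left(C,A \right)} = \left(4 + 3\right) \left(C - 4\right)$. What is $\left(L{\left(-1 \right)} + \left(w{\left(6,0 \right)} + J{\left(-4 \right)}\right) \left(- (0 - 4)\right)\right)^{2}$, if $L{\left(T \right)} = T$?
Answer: $1225$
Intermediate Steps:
$w{\left(C,A \right)} = -28 + 7 C$ ($w{\left(C,A \right)} = 7 \left(-4 + C\right) = -28 + 7 C$)
$\left(L{\left(-1 \right)} + \left(w{\left(6,0 \right)} + J{\left(-4 \right)}\right) \left(- (0 - 4)\right)\right)^{2} = \left(-1 + \left(\left(-28 + 7 \cdot 6\right) - 5\right) \left(- (0 - 4)\right)\right)^{2} = \left(-1 + \left(\left(-28 + 42\right) - 5\right) \left(\left(-1\right) \left(-4\right)\right)\right)^{2} = \left(-1 + \left(14 - 5\right) 4\right)^{2} = \left(-1 + 9 \cdot 4\right)^{2} = \left(-1 + 36\right)^{2} = 35^{2} = 1225$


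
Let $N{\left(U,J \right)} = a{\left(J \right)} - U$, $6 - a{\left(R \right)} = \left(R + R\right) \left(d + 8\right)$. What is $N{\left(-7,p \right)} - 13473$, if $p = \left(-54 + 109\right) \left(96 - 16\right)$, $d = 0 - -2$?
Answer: $-101460$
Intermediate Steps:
$d = 2$ ($d = 0 + 2 = 2$)
$a{\left(R \right)} = 6 - 20 R$ ($a{\left(R \right)} = 6 - \left(R + R\right) \left(2 + 8\right) = 6 - 2 R 10 = 6 - 20 R$)
$p = 4400$ ($p = 55 \cdot 80 = 4400$)
$N{\left(U,J \right)} = 6 - U - 20 J$ ($N{\left(U,J \right)} = \left(6 - 20 J\right) - U = 6 - U - 20 J$)
$N{\left(-7,p \right)} - 13473 = \left(6 - -7 - 88000\right) - 13473 = \left(6 + 7 - 88000\right) - 13473 = -87987 - 13473 = -101460$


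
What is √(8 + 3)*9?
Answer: 9*√11 ≈ 29.850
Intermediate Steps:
√(8 + 3)*9 = √11*9 = 9*√11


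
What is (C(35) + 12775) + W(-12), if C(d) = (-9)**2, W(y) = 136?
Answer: 12992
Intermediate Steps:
C(d) = 81
(C(35) + 12775) + W(-12) = (81 + 12775) + 136 = 12856 + 136 = 12992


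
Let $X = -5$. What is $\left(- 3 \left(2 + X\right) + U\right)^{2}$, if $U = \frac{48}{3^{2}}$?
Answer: $\frac{1849}{9} \approx 205.44$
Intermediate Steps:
$U = \frac{16}{3}$ ($U = \frac{48}{9} = 48 \cdot \frac{1}{9} = \frac{16}{3} \approx 5.3333$)
$\left(- 3 \left(2 + X\right) + U\right)^{2} = \left(- 3 \left(2 - 5\right) + \frac{16}{3}\right)^{2} = \left(\left(-3\right) \left(-3\right) + \frac{16}{3}\right)^{2} = \left(9 + \frac{16}{3}\right)^{2} = \left(\frac{43}{3}\right)^{2} = \frac{1849}{9}$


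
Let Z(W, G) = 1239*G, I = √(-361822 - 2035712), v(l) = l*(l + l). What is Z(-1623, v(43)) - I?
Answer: 4581822 - I*√2397534 ≈ 4.5818e+6 - 1548.4*I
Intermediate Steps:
v(l) = 2*l² (v(l) = l*(2*l) = 2*l²)
I = I*√2397534 (I = √(-2397534) = I*√2397534 ≈ 1548.4*I)
Z(-1623, v(43)) - I = 1239*(2*43²) - I*√2397534 = 1239*(2*1849) - I*√2397534 = 1239*3698 - I*√2397534 = 4581822 - I*√2397534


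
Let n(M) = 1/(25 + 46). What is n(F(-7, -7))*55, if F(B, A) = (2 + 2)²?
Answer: 55/71 ≈ 0.77465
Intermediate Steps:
F(B, A) = 16 (F(B, A) = 4² = 16)
n(M) = 1/71
n(F(-7, -7))*55 = (1/71)*55 = 55/71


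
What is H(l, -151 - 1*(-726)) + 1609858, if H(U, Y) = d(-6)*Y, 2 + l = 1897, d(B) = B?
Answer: 1606408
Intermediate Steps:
l = 1895 (l = -2 + 1897 = 1895)
H(U, Y) = -6*Y
H(l, -151 - 1*(-726)) + 1609858 = -6*(-151 - 1*(-726)) + 1609858 = -6*(-151 + 726) + 1609858 = -6*575 + 1609858 = -3450 + 1609858 = 1606408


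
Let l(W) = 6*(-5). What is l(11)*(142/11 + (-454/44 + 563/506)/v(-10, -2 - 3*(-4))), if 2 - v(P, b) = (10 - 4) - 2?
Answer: -132915/253 ≈ -525.36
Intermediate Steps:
l(W) = -30
v(P, b) = -2 (v(P, b) = 2 - ((10 - 4) - 2) = 2 - (6 - 2) = 2 - 1*4 = 2 - 4 = -2)
l(11)*(142/11 + (-454/44 + 563/506)/v(-10, -2 - 3*(-4))) = -30*(142/11 + (-454/44 + 563/506)/(-2)) = -30*(142*(1/11) + (-454*1/44 + 563*(1/506))*(-½)) = -30*(142/11 + (-227/22 + 563/506)*(-½)) = -30*(142/11 - 2329/253*(-½)) = -30*(142/11 + 2329/506) = -30*8861/506 = -132915/253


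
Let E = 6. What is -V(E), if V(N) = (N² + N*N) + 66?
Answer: -138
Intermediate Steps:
V(N) = 66 + 2*N² (V(N) = (N² + N²) + 66 = 2*N² + 66 = 66 + 2*N²)
-V(E) = -(66 + 2*6²) = -(66 + 2*36) = -(66 + 72) = -1*138 = -138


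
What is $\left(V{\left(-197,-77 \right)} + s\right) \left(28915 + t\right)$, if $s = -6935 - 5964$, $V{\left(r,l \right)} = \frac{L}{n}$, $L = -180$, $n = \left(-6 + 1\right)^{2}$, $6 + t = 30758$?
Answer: $- \frac{3850371177}{5} \approx -7.7007 \cdot 10^{8}$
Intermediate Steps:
$t = 30752$ ($t = -6 + 30758 = 30752$)
$n = 25$ ($n = \left(-5\right)^{2} = 25$)
$V{\left(r,l \right)} = - \frac{36}{5}$ ($V{\left(r,l \right)} = - \frac{180}{25} = \left(-180\right) \frac{1}{25} = - \frac{36}{5}$)
$s = -12899$
$\left(V{\left(-197,-77 \right)} + s\right) \left(28915 + t\right) = \left(- \frac{36}{5} - 12899\right) \left(28915 + 30752\right) = \left(- \frac{64531}{5}\right) 59667 = - \frac{3850371177}{5}$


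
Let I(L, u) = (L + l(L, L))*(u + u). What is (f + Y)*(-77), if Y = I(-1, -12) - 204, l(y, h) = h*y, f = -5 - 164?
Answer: 28721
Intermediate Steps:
f = -169
I(L, u) = 2*u*(L + L²) (I(L, u) = (L + L*L)*(u + u) = (L + L²)*(2*u) = 2*u*(L + L²))
Y = -204 (Y = 2*(-1)*(-12)*(1 - 1) - 204 = 2*(-1)*(-12)*0 - 204 = 0 - 204 = -204)
(f + Y)*(-77) = (-169 - 204)*(-77) = -373*(-77) = 28721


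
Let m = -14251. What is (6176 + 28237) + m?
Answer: 20162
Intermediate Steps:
(6176 + 28237) + m = (6176 + 28237) - 14251 = 34413 - 14251 = 20162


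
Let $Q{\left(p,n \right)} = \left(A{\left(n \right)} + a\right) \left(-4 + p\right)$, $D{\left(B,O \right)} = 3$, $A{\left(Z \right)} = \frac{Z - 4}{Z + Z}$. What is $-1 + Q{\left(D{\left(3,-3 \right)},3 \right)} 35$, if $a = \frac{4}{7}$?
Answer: $- \frac{91}{6} \approx -15.167$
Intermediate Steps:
$a = \frac{4}{7}$ ($a = 4 \cdot \frac{1}{7} = \frac{4}{7} \approx 0.57143$)
$A{\left(Z \right)} = \frac{-4 + Z}{2 Z}$
$Q{\left(p,n \right)} = \left(-4 + p\right) \left(\frac{4}{7} + \frac{-4 + n}{2 n}\right)$ ($Q{\left(p,n \right)} = \left(\frac{-4 + n}{2 n} + \frac{4}{7}\right) \left(-4 + p\right) = \left(\frac{4}{7} + \frac{-4 + n}{2 n}\right) \left(-4 + p\right) = \left(-4 + p\right) \left(\frac{4}{7} + \frac{-4 + n}{2 n}\right)$)
$-1 + Q{\left(D{\left(3,-3 \right)},3 \right)} 35 = -1 + \frac{112 - 180 - 84 + 15 \cdot 3 \cdot 3}{14 \cdot 3} \cdot 35 = -1 + \frac{1}{14} \cdot \frac{1}{3} \left(112 - 180 - 84 + 135\right) 35 = -1 + \frac{1}{14} \cdot \frac{1}{3} \left(-17\right) 35 = -1 - \frac{85}{6} = - \frac{91}{6}$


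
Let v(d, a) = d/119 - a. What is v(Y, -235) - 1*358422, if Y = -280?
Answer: -6089219/17 ≈ -3.5819e+5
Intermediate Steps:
v(d, a) = -a + d/119 (v(d, a) = d*(1/119) - a = d/119 - a = -a + d/119)
v(Y, -235) - 1*358422 = (-1*(-235) + (1/119)*(-280)) - 1*358422 = (235 - 40/17) - 358422 = 3955/17 - 358422 = -6089219/17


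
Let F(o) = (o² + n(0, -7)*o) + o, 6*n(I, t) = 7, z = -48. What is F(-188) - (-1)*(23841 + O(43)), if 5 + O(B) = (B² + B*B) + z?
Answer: 187268/3 ≈ 62423.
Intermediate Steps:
n(I, t) = 7/6 (n(I, t) = (⅙)*7 = 7/6)
F(o) = o² + 13*o/6 (F(o) = (o² + 7*o/6) + o = o² + 13*o/6)
O(B) = -53 + 2*B² (O(B) = -5 + ((B² + B*B) - 48) = -5 + ((B² + B²) - 48) = -5 + (2*B² - 48) = -5 + (-48 + 2*B²) = -53 + 2*B²)
F(-188) - (-1)*(23841 + O(43)) = (⅙)*(-188)*(13 + 6*(-188)) - (-1)*(23841 + (-53 + 2*43²)) = (⅙)*(-188)*(13 - 1128) - (-1)*(23841 + (-53 + 2*1849)) = (⅙)*(-188)*(-1115) - (-1)*(23841 + (-53 + 3698)) = 104810/3 - (-1)*(23841 + 3645) = 104810/3 - (-1)*27486 = 104810/3 - 1*(-27486) = 104810/3 + 27486 = 187268/3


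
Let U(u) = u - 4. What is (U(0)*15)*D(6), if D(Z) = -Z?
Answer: 360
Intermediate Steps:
U(u) = -4 + u
(U(0)*15)*D(6) = ((-4 + 0)*15)*(-1*6) = -4*15*(-6) = -60*(-6) = 360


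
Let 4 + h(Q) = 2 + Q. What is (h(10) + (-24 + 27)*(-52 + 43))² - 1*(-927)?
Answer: 1288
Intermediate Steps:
h(Q) = -2 + Q (h(Q) = -4 + (2 + Q) = -2 + Q)
(h(10) + (-24 + 27)*(-52 + 43))² - 1*(-927) = ((-2 + 10) + (-24 + 27)*(-52 + 43))² - 1*(-927) = (8 + 3*(-9))² + 927 = (8 - 27)² + 927 = (-19)² + 927 = 361 + 927 = 1288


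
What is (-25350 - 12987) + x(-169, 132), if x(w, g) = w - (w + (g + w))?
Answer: -38300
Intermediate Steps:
x(w, g) = -g - w (x(w, g) = w - (g + 2*w) = w + (-g - 2*w) = -g - w)
(-25350 - 12987) + x(-169, 132) = (-25350 - 12987) + (-1*132 - 1*(-169)) = -38337 + (-132 + 169) = -38337 + 37 = -38300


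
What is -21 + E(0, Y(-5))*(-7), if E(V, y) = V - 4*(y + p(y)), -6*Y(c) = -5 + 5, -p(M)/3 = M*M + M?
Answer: -21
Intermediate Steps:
p(M) = -3*M - 3*M² (p(M) = -3*(M*M + M) = -3*(M² + M) = -3*(M + M²) = -3*M - 3*M²)
Y(c) = 0 (Y(c) = -(-5 + 5)/6 = -⅙*0 = 0)
E(V, y) = V - 4*y + 12*y*(1 + y) (E(V, y) = V - 4*(y - 3*y*(1 + y)) = V + (-4*y + 12*y*(1 + y)) = V - 4*y + 12*y*(1 + y))
-21 + E(0, Y(-5))*(-7) = -21 + (0 + 8*0 + 12*0²)*(-7) = -21 + (0 + 0 + 12*0)*(-7) = -21 + (0 + 0 + 0)*(-7) = -21 + 0*(-7) = -21 + 0 = -21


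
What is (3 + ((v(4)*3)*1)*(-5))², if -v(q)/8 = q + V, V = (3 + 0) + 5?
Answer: 2082249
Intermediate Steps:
V = 8 (V = 3 + 5 = 8)
v(q) = -64 - 8*q (v(q) = -8*(q + 8) = -8*(8 + q) = -64 - 8*q)
(3 + ((v(4)*3)*1)*(-5))² = (3 + (((-64 - 8*4)*3)*1)*(-5))² = (3 + (((-64 - 32)*3)*1)*(-5))² = (3 + (-96*3*1)*(-5))² = (3 - 288*1*(-5))² = (3 - 288*(-5))² = (3 + 1440)² = 1443² = 2082249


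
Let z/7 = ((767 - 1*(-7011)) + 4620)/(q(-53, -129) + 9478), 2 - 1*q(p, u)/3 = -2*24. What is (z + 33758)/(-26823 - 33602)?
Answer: -32510881/58177190 ≈ -0.55883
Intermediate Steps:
q(p, u) = 150 (q(p, u) = 6 - (-6)*24 = 6 - 3*(-48) = 6 + 144 = 150)
z = 43393/4814 (z = 7*(((767 - 1*(-7011)) + 4620)/(150 + 9478)) = 7*(((767 + 7011) + 4620)/9628) = 7*((7778 + 4620)*(1/9628)) = 7*(12398*(1/9628)) = 7*(6199/4814) = 43393/4814 ≈ 9.0139)
(z + 33758)/(-26823 - 33602) = (43393/4814 + 33758)/(-26823 - 33602) = (162554405/4814)/(-60425) = (162554405/4814)*(-1/60425) = -32510881/58177190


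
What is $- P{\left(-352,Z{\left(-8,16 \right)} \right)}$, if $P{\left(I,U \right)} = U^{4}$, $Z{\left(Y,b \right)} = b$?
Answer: $-65536$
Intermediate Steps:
$- P{\left(-352,Z{\left(-8,16 \right)} \right)} = - 16^{4} = \left(-1\right) 65536 = -65536$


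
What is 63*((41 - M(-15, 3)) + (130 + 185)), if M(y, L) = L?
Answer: 22239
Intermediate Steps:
63*((41 - M(-15, 3)) + (130 + 185)) = 63*((41 - 1*3) + (130 + 185)) = 63*((41 - 3) + 315) = 63*(38 + 315) = 63*353 = 22239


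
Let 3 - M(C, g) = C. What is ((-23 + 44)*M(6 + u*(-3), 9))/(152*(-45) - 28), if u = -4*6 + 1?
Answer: 378/1717 ≈ 0.22015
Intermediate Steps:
u = -23 (u = -24 + 1 = -23)
M(C, g) = 3 - C
((-23 + 44)*M(6 + u*(-3), 9))/(152*(-45) - 28) = ((-23 + 44)*(3 - (6 - 23*(-3))))/(152*(-45) - 28) = (21*(3 - (6 + 69)))/(-6840 - 28) = (21*(3 - 1*75))/(-6868) = (21*(3 - 75))*(-1/6868) = (21*(-72))*(-1/6868) = -1512*(-1/6868) = 378/1717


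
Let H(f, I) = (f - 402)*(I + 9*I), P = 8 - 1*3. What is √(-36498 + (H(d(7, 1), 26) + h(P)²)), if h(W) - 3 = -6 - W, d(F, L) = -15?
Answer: I*√144854 ≈ 380.6*I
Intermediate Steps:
P = 5 (P = 8 - 3 = 5)
H(f, I) = 10*I*(-402 + f) (H(f, I) = (-402 + f)*(10*I) = 10*I*(-402 + f))
h(W) = -3 - W (h(W) = 3 + (-6 - W) = -3 - W)
√(-36498 + (H(d(7, 1), 26) + h(P)²)) = √(-36498 + (10*26*(-402 - 15) + (-3 - 1*5)²)) = √(-36498 + (10*26*(-417) + (-3 - 5)²)) = √(-36498 + (-108420 + (-8)²)) = √(-36498 + (-108420 + 64)) = √(-36498 - 108356) = √(-144854) = I*√144854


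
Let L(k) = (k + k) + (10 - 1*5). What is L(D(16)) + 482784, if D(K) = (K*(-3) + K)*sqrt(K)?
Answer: 482533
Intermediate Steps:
D(K) = -2*K**(3/2) (D(K) = (-3*K + K)*sqrt(K) = (-2*K)*sqrt(K) = -2*K**(3/2))
L(k) = 5 + 2*k (L(k) = 2*k + (10 - 5) = 2*k + 5 = 5 + 2*k)
L(D(16)) + 482784 = (5 + 2*(-2*16**(3/2))) + 482784 = (5 + 2*(-2*64)) + 482784 = (5 + 2*(-128)) + 482784 = (5 - 256) + 482784 = -251 + 482784 = 482533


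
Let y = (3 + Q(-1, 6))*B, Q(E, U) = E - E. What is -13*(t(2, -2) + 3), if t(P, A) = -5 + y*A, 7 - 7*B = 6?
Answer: 260/7 ≈ 37.143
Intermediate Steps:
B = ⅐ (B = 1 - ⅐*6 = 1 - 6/7 = ⅐ ≈ 0.14286)
Q(E, U) = 0
y = 3/7 (y = (3 + 0)*(⅐) = 3*(⅐) = 3/7 ≈ 0.42857)
t(P, A) = -5 + 3*A/7
-13*(t(2, -2) + 3) = -13*((-5 + (3/7)*(-2)) + 3) = -13*((-5 - 6/7) + 3) = -13*(-41/7 + 3) = -13*(-20/7) = 260/7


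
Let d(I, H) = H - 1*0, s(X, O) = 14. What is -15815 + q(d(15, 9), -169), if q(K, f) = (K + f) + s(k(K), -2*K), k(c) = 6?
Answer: -15961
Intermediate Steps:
d(I, H) = H (d(I, H) = H + 0 = H)
q(K, f) = 14 + K + f (q(K, f) = (K + f) + 14 = 14 + K + f)
-15815 + q(d(15, 9), -169) = -15815 + (14 + 9 - 169) = -15815 - 146 = -15961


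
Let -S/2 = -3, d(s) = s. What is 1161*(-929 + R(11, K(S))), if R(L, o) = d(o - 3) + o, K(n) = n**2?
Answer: -998460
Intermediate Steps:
S = 6 (S = -2*(-3) = 6)
R(L, o) = -3 + 2*o (R(L, o) = (o - 3) + o = (-3 + o) + o = -3 + 2*o)
1161*(-929 + R(11, K(S))) = 1161*(-929 + (-3 + 2*6**2)) = 1161*(-929 + (-3 + 2*36)) = 1161*(-929 + (-3 + 72)) = 1161*(-929 + 69) = 1161*(-860) = -998460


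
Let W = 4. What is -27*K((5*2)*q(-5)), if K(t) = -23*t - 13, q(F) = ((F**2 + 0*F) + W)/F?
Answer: -35667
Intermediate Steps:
q(F) = (4 + F**2)/F (q(F) = ((F**2 + 0*F) + 4)/F = ((F**2 + 0) + 4)/F = (F**2 + 4)/F = (4 + F**2)/F)
K(t) = -13 - 23*t
-27*K((5*2)*q(-5)) = -27*(-13 - 23*5*2*(-5 + 4/(-5))) = -27*(-13 - 230*(-5 + 4*(-1/5))) = -27*(-13 - 230*(-5 - 4/5)) = -27*(-13 - 230*(-29)/5) = -27*(-13 - 23*(-58)) = -27*(-13 + 1334) = -27*1321 = -35667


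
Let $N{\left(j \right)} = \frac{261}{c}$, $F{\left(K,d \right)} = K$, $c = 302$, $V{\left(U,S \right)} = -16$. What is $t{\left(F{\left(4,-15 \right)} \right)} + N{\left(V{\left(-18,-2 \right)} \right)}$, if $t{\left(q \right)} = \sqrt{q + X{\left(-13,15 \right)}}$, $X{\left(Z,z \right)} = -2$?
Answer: $\frac{261}{302} + \sqrt{2} \approx 2.2785$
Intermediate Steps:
$t{\left(q \right)} = \sqrt{-2 + q}$ ($t{\left(q \right)} = \sqrt{q - 2} = \sqrt{-2 + q}$)
$N{\left(j \right)} = \frac{261}{302}$
$t{\left(F{\left(4,-15 \right)} \right)} + N{\left(V{\left(-18,-2 \right)} \right)} = \sqrt{-2 + 4} + \frac{261}{302} = \sqrt{2} + \frac{261}{302} = \frac{261}{302} + \sqrt{2}$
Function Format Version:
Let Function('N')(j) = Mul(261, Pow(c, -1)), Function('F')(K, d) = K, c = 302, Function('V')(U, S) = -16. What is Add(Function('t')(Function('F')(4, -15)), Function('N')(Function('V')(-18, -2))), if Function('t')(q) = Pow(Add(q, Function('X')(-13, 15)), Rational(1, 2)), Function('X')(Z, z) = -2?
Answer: Add(Rational(261, 302), Pow(2, Rational(1, 2))) ≈ 2.2785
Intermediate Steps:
Function('t')(q) = Pow(Add(-2, q), Rational(1, 2)) (Function('t')(q) = Pow(Add(q, -2), Rational(1, 2)) = Pow(Add(-2, q), Rational(1, 2)))
Function('N')(j) = Rational(261, 302) (Function('N')(j) = Mul(261, Pow(302, -1)) = Mul(261, Rational(1, 302)) = Rational(261, 302))
Add(Function('t')(Function('F')(4, -15)), Function('N')(Function('V')(-18, -2))) = Add(Pow(Add(-2, 4), Rational(1, 2)), Rational(261, 302)) = Add(Pow(2, Rational(1, 2)), Rational(261, 302)) = Add(Rational(261, 302), Pow(2, Rational(1, 2)))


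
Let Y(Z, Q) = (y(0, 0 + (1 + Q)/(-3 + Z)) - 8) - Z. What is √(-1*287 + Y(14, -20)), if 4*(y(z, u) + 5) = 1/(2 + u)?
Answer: 17*I*√39/6 ≈ 17.694*I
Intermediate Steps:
y(z, u) = -5 + 1/(4*(2 + u))
Y(Z, Q) = -8 - Z + (-39 - 20*(1 + Q)/(-3 + Z))/(4*(2 + (1 + Q)/(-3 + Z))) (Y(Z, Q) = ((-39 - 20*(0 + (1 + Q)/(-3 + Z)))/(4*(2 + (0 + (1 + Q)/(-3 + Z)))) - 8) - Z = ((-39 - 20*(1 + Q)/(-3 + Z))/(4*(2 + (1 + Q)/(-3 + Z))) - 8) - Z = (-8 + (-39 - 20*(1 + Q)/(-3 + Z))/(4*(2 + (1 + Q)/(-3 + Z)))) - Z = -8 - Z + (-39 - 20*(1 + Q)/(-3 + Z))/(4*(2 + (1 + Q)/(-3 + Z))))
√(-1*287 + Y(14, -20)) = √(-1*287 + (257 - 83*14 - 52*(-20) - 8*14² - 4*(-20)*14)/(4*(-5 - 20 + 2*14))) = √(-287 + (257 - 1162 + 1040 - 8*196 + 1120)/(4*(-5 - 20 + 28))) = √(-287 + (¼)*(257 - 1162 + 1040 - 1568 + 1120)/3) = √(-287 + (¼)*(⅓)*(-313)) = √(-287 - 313/12) = √(-3757/12) = 17*I*√39/6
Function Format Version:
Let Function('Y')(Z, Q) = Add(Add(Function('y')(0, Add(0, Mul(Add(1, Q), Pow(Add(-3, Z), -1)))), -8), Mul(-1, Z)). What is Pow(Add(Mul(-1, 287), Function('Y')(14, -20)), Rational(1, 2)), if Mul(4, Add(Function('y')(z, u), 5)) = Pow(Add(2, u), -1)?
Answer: Mul(Rational(17, 6), I, Pow(39, Rational(1, 2))) ≈ Mul(17.694, I)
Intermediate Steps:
Function('y')(z, u) = Add(-5, Mul(Rational(1, 4), Pow(Add(2, u), -1)))
Function('Y')(Z, Q) = Add(-8, Mul(-1, Z), Mul(Rational(1, 4), Pow(Add(2, Mul(Pow(Add(-3, Z), -1), Add(1, Q))), -1), Add(-39, Mul(-20, Pow(Add(-3, Z), -1), Add(1, Q))))) (Function('Y')(Z, Q) = Add(Add(Mul(Rational(1, 4), Pow(Add(2, Add(0, Mul(Add(1, Q), Pow(Add(-3, Z), -1)))), -1), Add(-39, Mul(-20, Add(0, Mul(Add(1, Q), Pow(Add(-3, Z), -1)))))), -8), Mul(-1, Z)) = Add(Add(Mul(Rational(1, 4), Pow(Add(2, Add(0, Mul(Pow(Add(-3, Z), -1), Add(1, Q)))), -1), Add(-39, Mul(-20, Add(0, Mul(Pow(Add(-3, Z), -1), Add(1, Q)))))), -8), Mul(-1, Z)) = Add(Add(Mul(Rational(1, 4), Pow(Add(2, Mul(Pow(Add(-3, Z), -1), Add(1, Q))), -1), Add(-39, Mul(-20, Mul(Pow(Add(-3, Z), -1), Add(1, Q))))), -8), Mul(-1, Z)) = Add(Add(Mul(Rational(1, 4), Pow(Add(2, Mul(Pow(Add(-3, Z), -1), Add(1, Q))), -1), Add(-39, Mul(-20, Pow(Add(-3, Z), -1), Add(1, Q)))), -8), Mul(-1, Z)) = Add(Add(-8, Mul(Rational(1, 4), Pow(Add(2, Mul(Pow(Add(-3, Z), -1), Add(1, Q))), -1), Add(-39, Mul(-20, Pow(Add(-3, Z), -1), Add(1, Q))))), Mul(-1, Z)) = Add(-8, Mul(-1, Z), Mul(Rational(1, 4), Pow(Add(2, Mul(Pow(Add(-3, Z), -1), Add(1, Q))), -1), Add(-39, Mul(-20, Pow(Add(-3, Z), -1), Add(1, Q))))))
Pow(Add(Mul(-1, 287), Function('Y')(14, -20)), Rational(1, 2)) = Pow(Add(Mul(-1, 287), Mul(Rational(1, 4), Pow(Add(-5, -20, Mul(2, 14)), -1), Add(257, Mul(-83, 14), Mul(-52, -20), Mul(-8, Pow(14, 2)), Mul(-4, -20, 14)))), Rational(1, 2)) = Pow(Add(-287, Mul(Rational(1, 4), Pow(Add(-5, -20, 28), -1), Add(257, -1162, 1040, Mul(-8, 196), 1120))), Rational(1, 2)) = Pow(Add(-287, Mul(Rational(1, 4), Pow(3, -1), Add(257, -1162, 1040, -1568, 1120))), Rational(1, 2)) = Pow(Add(-287, Mul(Rational(1, 4), Rational(1, 3), -313)), Rational(1, 2)) = Pow(Add(-287, Rational(-313, 12)), Rational(1, 2)) = Pow(Rational(-3757, 12), Rational(1, 2)) = Mul(Rational(17, 6), I, Pow(39, Rational(1, 2)))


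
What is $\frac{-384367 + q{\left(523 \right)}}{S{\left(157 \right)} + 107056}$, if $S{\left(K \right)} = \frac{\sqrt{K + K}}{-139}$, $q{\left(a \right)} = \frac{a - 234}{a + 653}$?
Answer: $- \frac{58435096895038733}{16275673335394137} - \frac{62830127117 \sqrt{314}}{260410773366306192} \approx -3.5903$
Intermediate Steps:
$q{\left(a \right)} = \frac{-234 + a}{653 + a}$
$S{\left(K \right)} = - \frac{\sqrt{2} \sqrt{K}}{139}$ ($S{\left(K \right)} = \sqrt{2 K} \left(- \frac{1}{139}\right) = \sqrt{2} \sqrt{K} \left(- \frac{1}{139}\right) = - \frac{\sqrt{2} \sqrt{K}}{139}$)
$\frac{-384367 + q{\left(523 \right)}}{S{\left(157 \right)} + 107056} = \frac{-384367 + \frac{-234 + 523}{653 + 523}}{- \frac{\sqrt{2} \sqrt{157}}{139} + 107056} = \frac{-384367 + \frac{1}{1176} \cdot 289}{- \frac{\sqrt{314}}{139} + 107056} = \frac{-384367 + \frac{1}{1176} \cdot 289}{107056 - \frac{\sqrt{314}}{139}} = \frac{-384367 + \frac{289}{1176}}{107056 - \frac{\sqrt{314}}{139}} = - \frac{452015303}{1176 \left(107056 - \frac{\sqrt{314}}{139}\right)}$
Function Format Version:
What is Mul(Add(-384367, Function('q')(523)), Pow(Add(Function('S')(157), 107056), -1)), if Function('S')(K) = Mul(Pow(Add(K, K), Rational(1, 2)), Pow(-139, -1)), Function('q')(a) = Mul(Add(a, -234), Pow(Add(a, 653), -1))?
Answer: Add(Rational(-58435096895038733, 16275673335394137), Mul(Rational(-62830127117, 260410773366306192), Pow(314, Rational(1, 2)))) ≈ -3.5903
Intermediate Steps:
Function('q')(a) = Mul(Pow(Add(653, a), -1), Add(-234, a)) (Function('q')(a) = Mul(Add(-234, a), Pow(Add(653, a), -1)) = Mul(Pow(Add(653, a), -1), Add(-234, a)))
Function('S')(K) = Mul(Rational(-1, 139), Pow(2, Rational(1, 2)), Pow(K, Rational(1, 2))) (Function('S')(K) = Mul(Pow(Mul(2, K), Rational(1, 2)), Rational(-1, 139)) = Mul(Mul(Pow(2, Rational(1, 2)), Pow(K, Rational(1, 2))), Rational(-1, 139)) = Mul(Rational(-1, 139), Pow(2, Rational(1, 2)), Pow(K, Rational(1, 2))))
Mul(Add(-384367, Function('q')(523)), Pow(Add(Function('S')(157), 107056), -1)) = Mul(Add(-384367, Mul(Pow(Add(653, 523), -1), Add(-234, 523))), Pow(Add(Mul(Rational(-1, 139), Pow(2, Rational(1, 2)), Pow(157, Rational(1, 2))), 107056), -1)) = Mul(Add(-384367, Mul(Pow(1176, -1), 289)), Pow(Add(Mul(Rational(-1, 139), Pow(314, Rational(1, 2))), 107056), -1)) = Mul(Add(-384367, Mul(Rational(1, 1176), 289)), Pow(Add(107056, Mul(Rational(-1, 139), Pow(314, Rational(1, 2)))), -1)) = Mul(Add(-384367, Rational(289, 1176)), Pow(Add(107056, Mul(Rational(-1, 139), Pow(314, Rational(1, 2)))), -1)) = Mul(Rational(-452015303, 1176), Pow(Add(107056, Mul(Rational(-1, 139), Pow(314, Rational(1, 2)))), -1))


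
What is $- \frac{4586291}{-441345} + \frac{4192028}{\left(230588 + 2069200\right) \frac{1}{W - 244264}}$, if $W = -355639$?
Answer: $- \frac{92490695702585056}{84583327905} \approx -1.0935 \cdot 10^{6}$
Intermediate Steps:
$- \frac{4586291}{-441345} + \frac{4192028}{\left(230588 + 2069200\right) \frac{1}{W - 244264}} = - \frac{4586291}{-441345} + \frac{4192028}{\left(230588 + 2069200\right) \frac{1}{-355639 - 244264}} = \left(-4586291\right) \left(- \frac{1}{441345}\right) + \frac{4192028}{2299788 \frac{1}{-599903}} = \frac{4586291}{441345} + \frac{4192028}{2299788 \left(- \frac{1}{599903}\right)} = \frac{4586291}{441345} + \frac{4192028}{- \frac{2299788}{599903}} = \frac{4586291}{441345} + 4192028 \left(- \frac{599903}{2299788}\right) = \frac{4586291}{441345} - \frac{628702543321}{574947} = - \frac{92490695702585056}{84583327905}$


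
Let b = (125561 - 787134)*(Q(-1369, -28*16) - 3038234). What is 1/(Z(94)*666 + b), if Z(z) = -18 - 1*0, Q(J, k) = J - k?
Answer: 1/2010622878827 ≈ 4.9736e-13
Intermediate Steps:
Z(z) = -18 (Z(z) = -18 + 0 = -18)
b = 2010622890815 (b = (125561 - 787134)*((-1369 - (-28)*16) - 3038234) = -661573*((-1369 - 1*(-448)) - 3038234) = -661573*((-1369 + 448) - 3038234) = -661573*(-921 - 3038234) = -661573*(-3039155) = 2010622890815)
1/(Z(94)*666 + b) = 1/(-18*666 + 2010622890815) = 1/(-11988 + 2010622890815) = 1/2010622878827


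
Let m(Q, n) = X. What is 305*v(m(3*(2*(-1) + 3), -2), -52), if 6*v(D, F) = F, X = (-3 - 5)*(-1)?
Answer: -7930/3 ≈ -2643.3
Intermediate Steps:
X = 8 (X = -8*(-1) = 8)
m(Q, n) = 8
v(D, F) = F/6
305*v(m(3*(2*(-1) + 3), -2), -52) = 305*((⅙)*(-52)) = 305*(-26/3) = -7930/3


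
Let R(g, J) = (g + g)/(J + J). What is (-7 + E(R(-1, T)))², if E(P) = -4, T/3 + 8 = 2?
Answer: 121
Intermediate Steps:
T = -18 (T = -24 + 3*2 = -24 + 6 = -18)
R(g, J) = g/J (R(g, J) = (2*g)/((2*J)) = (2*g)*(1/(2*J)) = g/J)
(-7 + E(R(-1, T)))² = (-7 - 4)² = (-11)² = 121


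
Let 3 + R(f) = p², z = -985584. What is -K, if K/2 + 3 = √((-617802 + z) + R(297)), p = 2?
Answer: 6 - 2*I*√1603385 ≈ 6.0 - 2532.5*I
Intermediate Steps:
R(f) = 1 (R(f) = -3 + 2² = -3 + 4 = 1)
K = -6 + 2*I*√1603385 (K = -6 + 2*√((-617802 - 985584) + 1) = -6 + 2*√(-1603386 + 1) = -6 + 2*√(-1603385) = -6 + 2*(I*√1603385) = -6 + 2*I*√1603385 ≈ -6.0 + 2532.5*I)
-K = -(-6 + 2*I*√1603385) = 6 - 2*I*√1603385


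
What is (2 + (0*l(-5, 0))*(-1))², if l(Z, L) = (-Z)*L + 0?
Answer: 4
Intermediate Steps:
l(Z, L) = -L*Z (l(Z, L) = -L*Z + 0 = -L*Z)
(2 + (0*l(-5, 0))*(-1))² = (2 + (0*(-1*0*(-5)))*(-1))² = (2 + (0*0)*(-1))² = (2 + 0*(-1))² = (2 + 0)² = 2² = 4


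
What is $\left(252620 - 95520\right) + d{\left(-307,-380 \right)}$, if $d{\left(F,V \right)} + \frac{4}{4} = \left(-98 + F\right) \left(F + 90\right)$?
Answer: $244984$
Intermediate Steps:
$d{\left(F,V \right)} = -1 + \left(-98 + F\right) \left(90 + F\right)$ ($d{\left(F,V \right)} = -1 + \left(-98 + F\right) \left(F + 90\right) = -1 + \left(-98 + F\right) \left(90 + F\right)$)
$\left(252620 - 95520\right) + d{\left(-307,-380 \right)} = \left(252620 - 95520\right) - \left(6365 - 94249\right) = 157100 + \left(-8821 + 94249 + 2456\right) = 157100 + 87884 = 244984$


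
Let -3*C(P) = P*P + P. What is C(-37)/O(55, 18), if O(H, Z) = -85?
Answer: 444/85 ≈ 5.2235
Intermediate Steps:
C(P) = -P/3 - P²/3 (C(P) = -(P*P + P)/3 = -(P² + P)/3 = -(P + P²)/3 = -P/3 - P²/3)
C(-37)/O(55, 18) = -⅓*(-37)*(1 - 37)/(-85) = -⅓*(-37)*(-36)*(-1/85) = -444*(-1/85) = 444/85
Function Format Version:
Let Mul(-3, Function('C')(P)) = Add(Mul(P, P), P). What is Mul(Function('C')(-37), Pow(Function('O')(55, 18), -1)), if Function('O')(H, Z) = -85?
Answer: Rational(444, 85) ≈ 5.2235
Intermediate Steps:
Function('C')(P) = Add(Mul(Rational(-1, 3), P), Mul(Rational(-1, 3), Pow(P, 2))) (Function('C')(P) = Mul(Rational(-1, 3), Add(Mul(P, P), P)) = Mul(Rational(-1, 3), Add(Pow(P, 2), P)) = Mul(Rational(-1, 3), Add(P, Pow(P, 2))) = Add(Mul(Rational(-1, 3), P), Mul(Rational(-1, 3), Pow(P, 2))))
Mul(Function('C')(-37), Pow(Function('O')(55, 18), -1)) = Mul(Mul(Rational(-1, 3), -37, Add(1, -37)), Pow(-85, -1)) = Mul(Mul(Rational(-1, 3), -37, -36), Rational(-1, 85)) = Mul(-444, Rational(-1, 85)) = Rational(444, 85)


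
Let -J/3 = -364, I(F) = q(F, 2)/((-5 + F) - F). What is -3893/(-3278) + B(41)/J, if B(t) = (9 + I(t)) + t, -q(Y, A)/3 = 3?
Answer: 1578913/1278420 ≈ 1.2351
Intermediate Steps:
q(Y, A) = -9 (q(Y, A) = -3*3 = -9)
I(F) = 9/5 (I(F) = -9/((-5 + F) - F) = -9/(-5) = -9*(-1/5) = 9/5)
B(t) = 54/5 + t (B(t) = (9 + 9/5) + t = 54/5 + t)
J = 1092 (J = -3*(-364) = 1092)
-3893/(-3278) + B(41)/J = -3893/(-3278) + (54/5 + 41)/1092 = -3893*(-1/3278) + (259/5)*(1/1092) = 3893/3278 + 37/780 = 1578913/1278420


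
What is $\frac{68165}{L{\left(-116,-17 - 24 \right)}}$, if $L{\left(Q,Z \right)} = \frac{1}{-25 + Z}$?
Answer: $-4498890$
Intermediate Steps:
$\frac{68165}{L{\left(-116,-17 - 24 \right)}} = \frac{68165}{\frac{1}{-25 - 41}} = \frac{68165}{\frac{1}{-66}} = \frac{68165}{- \frac{1}{66}} = 68165 \left(-66\right) = -4498890$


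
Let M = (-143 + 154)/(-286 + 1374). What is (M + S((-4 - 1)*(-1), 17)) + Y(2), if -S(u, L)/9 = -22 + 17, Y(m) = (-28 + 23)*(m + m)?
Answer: 27211/1088 ≈ 25.010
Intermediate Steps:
Y(m) = -10*m
S(u, L) = 45 (S(u, L) = -9*(-22 + 17) = -9*(-5) = 45)
M = 11/1088 ≈ 0.010110
(M + S((-4 - 1)*(-1), 17)) + Y(2) = (11/1088 + 45) - 10*2 = 48971/1088 - 20 = 27211/1088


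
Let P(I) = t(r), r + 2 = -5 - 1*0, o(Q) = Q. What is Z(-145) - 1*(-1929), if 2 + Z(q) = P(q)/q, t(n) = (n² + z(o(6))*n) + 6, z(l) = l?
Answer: 279402/145 ≈ 1926.9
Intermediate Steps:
r = -7 (r = -2 + (-5 - 1*0) = -2 + (-5 + 0) = -2 - 5 = -7)
t(n) = 6 + n² + 6*n (t(n) = (n² + 6*n) + 6 = 6 + n² + 6*n)
P(I) = 13 (P(I) = 6 + (-7)² + 6*(-7) = 6 + 49 - 42 = 13)
Z(q) = -2 + 13/q
Z(-145) - 1*(-1929) = (-2 + 13/(-145)) - 1*(-1929) = (-2 + 13*(-1/145)) + 1929 = (-2 - 13/145) + 1929 = -303/145 + 1929 = 279402/145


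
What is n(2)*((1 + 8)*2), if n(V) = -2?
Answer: -36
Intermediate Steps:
n(2)*((1 + 8)*2) = -2*(1 + 8)*2 = -18*2 = -2*18 = -36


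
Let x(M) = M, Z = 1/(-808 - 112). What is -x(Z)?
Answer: 1/920 ≈ 0.0010870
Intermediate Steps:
Z = -1/920 (Z = 1/(-920) = -1/920 ≈ -0.0010870)
-x(Z) = -1*(-1/920) = 1/920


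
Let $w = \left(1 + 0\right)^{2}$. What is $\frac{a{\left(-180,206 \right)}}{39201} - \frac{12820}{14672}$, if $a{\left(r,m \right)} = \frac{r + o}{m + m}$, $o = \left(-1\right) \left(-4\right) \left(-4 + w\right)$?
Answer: $- \frac{4313671393}{4936764868} \approx -0.87379$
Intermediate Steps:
$w = 1$ ($w = 1^{2} = 1$)
$o = -12$ ($o = \left(-1\right) \left(-4\right) \left(-4 + 1\right) = 4 \left(-3\right) = -12$)
$a{\left(r,m \right)} = \frac{-12 + r}{2 m}$ ($a{\left(r,m \right)} = \frac{r - 12}{m + m} = \frac{-12 + r}{2 m}$)
$\frac{a{\left(-180,206 \right)}}{39201} - \frac{12820}{14672} = \frac{\frac{1}{2} \cdot \frac{1}{206} \left(-12 - 180\right)}{39201} - \frac{12820}{14672} = \frac{1}{2} \cdot \frac{1}{206} \left(-192\right) \frac{1}{39201} - \frac{3205}{3668} = \left(- \frac{48}{103}\right) \frac{1}{39201} - \frac{3205}{3668} = - \frac{16}{1345901} - \frac{3205}{3668} = - \frac{4313671393}{4936764868}$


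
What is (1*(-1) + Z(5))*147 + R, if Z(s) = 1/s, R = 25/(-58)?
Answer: -34229/290 ≈ -118.03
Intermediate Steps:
R = -25/58 (R = 25*(-1/58) = -25/58 ≈ -0.43103)
Z(s) = 1/s
(1*(-1) + Z(5))*147 + R = (1*(-1) + 1/5)*147 - 25/58 = (-1 + ⅕)*147 - 25/58 = -⅘*147 - 25/58 = -588/5 - 25/58 = -34229/290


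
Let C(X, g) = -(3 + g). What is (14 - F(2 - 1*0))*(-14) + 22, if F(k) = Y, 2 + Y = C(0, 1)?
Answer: -258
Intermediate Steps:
C(X, g) = -3 - g
Y = -6 (Y = -2 + (-3 - 1*1) = -2 + (-3 - 1) = -2 - 4 = -6)
F(k) = -6
(14 - F(2 - 1*0))*(-14) + 22 = (14 - 1*(-6))*(-14) + 22 = (14 + 6)*(-14) + 22 = 20*(-14) + 22 = -280 + 22 = -258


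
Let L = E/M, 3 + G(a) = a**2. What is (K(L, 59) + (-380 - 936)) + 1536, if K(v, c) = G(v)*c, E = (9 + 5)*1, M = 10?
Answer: 3966/25 ≈ 158.64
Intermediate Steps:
G(a) = -3 + a**2
E = 14 (E = 14*1 = 14)
L = 7/5 (L = 14/10 = 14*(1/10) = 7/5 ≈ 1.4000)
K(v, c) = c*(-3 + v**2) (K(v, c) = (-3 + v**2)*c = c*(-3 + v**2))
(K(L, 59) + (-380 - 936)) + 1536 = (59*(-3 + (7/5)**2) + (-380 - 936)) + 1536 = (59*(-3 + 49/25) - 1316) + 1536 = (59*(-26/25) - 1316) + 1536 = (-1534/25 - 1316) + 1536 = -34434/25 + 1536 = 3966/25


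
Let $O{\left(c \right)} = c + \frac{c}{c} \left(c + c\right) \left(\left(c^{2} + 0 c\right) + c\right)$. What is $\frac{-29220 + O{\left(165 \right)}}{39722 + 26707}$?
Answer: $\frac{3003215}{22143} \approx 135.63$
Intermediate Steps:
$O{\left(c \right)} = c + 2 c \left(c + c^{2}\right)$ ($O{\left(c \right)} = c + 1 \cdot 2 c \left(\left(c^{2} + 0\right) + c\right) = c + 2 c \left(c^{2} + c\right) = c + 2 c \left(c + c^{2}\right)$)
$\frac{-29220 + O{\left(165 \right)}}{39722 + 26707} = \frac{-29220 + 165 \left(1 + 2 \cdot 165 + 2 \cdot 165^{2}\right)}{39722 + 26707} = \frac{-29220 + 165 \left(1 + 330 + 2 \cdot 27225\right)}{66429} = \left(-29220 + 165 \left(1 + 330 + 54450\right)\right) \frac{1}{66429} = \left(-29220 + 165 \cdot 54781\right) \frac{1}{66429} = \left(-29220 + 9038865\right) \frac{1}{66429} = 9009645 \cdot \frac{1}{66429} = \frac{3003215}{22143}$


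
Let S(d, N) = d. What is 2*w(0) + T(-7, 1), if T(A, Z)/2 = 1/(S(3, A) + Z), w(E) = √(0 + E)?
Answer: ½ ≈ 0.50000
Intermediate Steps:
w(E) = √E
T(A, Z) = 2/(3 + Z)
2*w(0) + T(-7, 1) = 2*√0 + 2/(3 + 1) = 2*0 + 2/4 = 0 + 2*(¼) = 0 + ½ = ½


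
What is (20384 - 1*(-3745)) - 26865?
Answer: -2736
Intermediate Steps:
(20384 - 1*(-3745)) - 26865 = (20384 + 3745) - 26865 = 24129 - 26865 = -2736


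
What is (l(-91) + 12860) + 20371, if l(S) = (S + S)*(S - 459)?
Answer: 133331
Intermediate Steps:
l(S) = 2*S*(-459 + S) (l(S) = (2*S)*(-459 + S) = 2*S*(-459 + S))
(l(-91) + 12860) + 20371 = (2*(-91)*(-459 - 91) + 12860) + 20371 = (2*(-91)*(-550) + 12860) + 20371 = (100100 + 12860) + 20371 = 112960 + 20371 = 133331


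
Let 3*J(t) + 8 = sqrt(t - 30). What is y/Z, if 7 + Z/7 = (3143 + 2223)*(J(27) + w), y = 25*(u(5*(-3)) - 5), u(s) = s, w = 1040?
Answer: -25048456500/1951990031884963 + 8049000*I*sqrt(3)/1951990031884963 ≈ -1.2832e-5 + 7.1421e-9*I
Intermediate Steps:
J(t) = -8/3 + sqrt(-30 + t)/3 (J(t) = -8/3 + sqrt(t - 30)/3 = -8/3 + sqrt(-30 + t)/3)
y = -500 (y = 25*(5*(-3) - 5) = 25*(-15 - 5) = 25*(-20) = -500)
Z = 116892797/3 + 37562*I*sqrt(3)/3 (Z = -49 + 7*((3143 + 2223)*((-8/3 + sqrt(-30 + 27)/3) + 1040)) = -49 + 7*(5366*((-8/3 + sqrt(-3)/3) + 1040)) = -49 + 7*(5366*((-8/3 + (I*sqrt(3))/3) + 1040)) = -49 + 7*(5366*((-8/3 + I*sqrt(3)/3) + 1040)) = -49 + 7*(5366*(3112/3 + I*sqrt(3)/3)) = -49 + 7*(16698992/3 + 5366*I*sqrt(3)/3) = -49 + (116892944/3 + 37562*I*sqrt(3)/3) = 116892797/3 + 37562*I*sqrt(3)/3 ≈ 3.8964e+7 + 21686.0*I)
y/Z = -500/(116892797/3 + 37562*I*sqrt(3)/3)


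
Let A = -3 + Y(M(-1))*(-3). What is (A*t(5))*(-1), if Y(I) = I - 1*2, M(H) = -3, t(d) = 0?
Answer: 0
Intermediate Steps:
Y(I) = -2 + I (Y(I) = I - 2 = -2 + I)
A = 12 (A = -3 + (-2 - 3)*(-3) = -3 - 5*(-3) = -3 + 15 = 12)
(A*t(5))*(-1) = (12*0)*(-1) = 0*(-1) = 0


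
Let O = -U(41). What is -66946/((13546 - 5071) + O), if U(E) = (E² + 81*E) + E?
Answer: -3043/156 ≈ -19.506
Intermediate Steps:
U(E) = E² + 82*E
O = -5043 (O = -41*(82 + 41) = -41*123 = -1*5043 = -5043)
-66946/((13546 - 5071) + O) = -66946/((13546 - 5071) - 5043) = -66946/(8475 - 5043) = -66946/3432 = -66946*1/3432 = -3043/156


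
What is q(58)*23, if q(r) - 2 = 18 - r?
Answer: -874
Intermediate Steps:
q(r) = 20 - r (q(r) = 2 + (18 - r) = 20 - r)
q(58)*23 = (20 - 1*58)*23 = (20 - 58)*23 = -38*23 = -874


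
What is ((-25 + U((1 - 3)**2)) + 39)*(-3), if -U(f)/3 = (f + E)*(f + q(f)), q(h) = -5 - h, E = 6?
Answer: -492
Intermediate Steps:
U(f) = 90 + 15*f (U(f) = -3*(f + 6)*(f + (-5 - f)) = -3*(6 + f)*(-5) = -3*(-30 - 5*f) = 90 + 15*f)
((-25 + U((1 - 3)**2)) + 39)*(-3) = ((-25 + (90 + 15*(1 - 3)**2)) + 39)*(-3) = ((-25 + (90 + 15*(-2)**2)) + 39)*(-3) = ((-25 + (90 + 15*4)) + 39)*(-3) = ((-25 + (90 + 60)) + 39)*(-3) = ((-25 + 150) + 39)*(-3) = (125 + 39)*(-3) = 164*(-3) = -492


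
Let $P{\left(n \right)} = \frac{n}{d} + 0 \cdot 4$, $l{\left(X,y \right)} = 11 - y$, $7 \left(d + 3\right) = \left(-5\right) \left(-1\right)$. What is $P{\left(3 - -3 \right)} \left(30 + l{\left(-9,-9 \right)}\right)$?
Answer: $- \frac{525}{4} \approx -131.25$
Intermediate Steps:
$d = - \frac{16}{7}$ ($d = -3 + \frac{\left(-5\right) \left(-1\right)}{7} = -3 + \frac{1}{7} \cdot 5 = -3 + \frac{5}{7} = - \frac{16}{7} \approx -2.2857$)
$P{\left(n \right)} = - \frac{7 n}{16}$ ($P{\left(n \right)} = \frac{n}{- \frac{16}{7}} + 0 \cdot 4 = n \left(- \frac{7}{16}\right) + 0 = - \frac{7 n}{16} + 0 = - \frac{7 n}{16}$)
$P{\left(3 - -3 \right)} \left(30 + l{\left(-9,-9 \right)}\right) = - \frac{7 \left(3 - -3\right)}{16} \left(30 + \left(11 - -9\right)\right) = - \frac{7 \left(3 + 3\right)}{16} \left(30 + \left(11 + 9\right)\right) = \left(- \frac{7}{16}\right) 6 \left(30 + 20\right) = \left(- \frac{21}{8}\right) 50 = - \frac{525}{4}$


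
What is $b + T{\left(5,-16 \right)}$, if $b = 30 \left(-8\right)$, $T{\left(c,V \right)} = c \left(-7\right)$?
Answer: $-275$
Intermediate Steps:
$T{\left(c,V \right)} = - 7 c$
$b = -240$
$b + T{\left(5,-16 \right)} = -240 - 35 = -275$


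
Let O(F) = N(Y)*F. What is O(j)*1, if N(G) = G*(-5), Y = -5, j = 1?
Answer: 25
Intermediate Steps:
N(G) = -5*G
O(F) = 25*F (O(F) = (-5*(-5))*F = 25*F)
O(j)*1 = (25*1)*1 = 25*1 = 25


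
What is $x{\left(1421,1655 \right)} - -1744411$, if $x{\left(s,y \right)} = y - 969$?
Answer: $1745097$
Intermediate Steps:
$x{\left(s,y \right)} = -969 + y$ ($x{\left(s,y \right)} = y - 969 = -969 + y$)
$x{\left(1421,1655 \right)} - -1744411 = \left(-969 + 1655\right) - -1744411 = 686 + 1744411 = 1745097$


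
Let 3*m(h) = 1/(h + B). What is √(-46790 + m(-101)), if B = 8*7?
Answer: I*√94749765/45 ≈ 216.31*I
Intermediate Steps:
B = 56
m(h) = 1/(3*(56 + h)) (m(h) = 1/(3*(h + 56)) = 1/(3*(56 + h)))
√(-46790 + m(-101)) = √(-46790 + 1/(3*(56 - 101))) = √(-46790 + (⅓)/(-45)) = √(-46790 + (⅓)*(-1/45)) = √(-46790 - 1/135) = √(-6316651/135) = I*√94749765/45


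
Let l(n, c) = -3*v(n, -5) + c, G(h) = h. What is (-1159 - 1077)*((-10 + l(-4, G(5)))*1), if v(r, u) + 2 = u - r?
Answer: -8944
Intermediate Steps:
v(r, u) = -2 + u - r (v(r, u) = -2 + (u - r) = -2 + u - r)
l(n, c) = 21 + c + 3*n (l(n, c) = -3*(-2 - 5 - n) + c = -3*(-7 - n) + c = (21 + 3*n) + c = 21 + c + 3*n)
(-1159 - 1077)*((-10 + l(-4, G(5)))*1) = (-1159 - 1077)*((-10 + (21 + 5 + 3*(-4)))*1) = -2236*(-10 + (21 + 5 - 12)) = -2236*(-10 + 14) = -8944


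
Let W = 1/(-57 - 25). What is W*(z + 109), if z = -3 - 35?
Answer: -71/82 ≈ -0.86585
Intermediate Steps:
z = -38
W = -1/82 (W = 1/(-82) = -1/82 ≈ -0.012195)
W*(z + 109) = -(-38 + 109)/82 = -1/82*71 = -71/82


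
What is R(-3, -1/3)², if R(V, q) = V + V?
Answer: 36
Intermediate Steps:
R(V, q) = 2*V
R(-3, -1/3)² = (2*(-3))² = (-6)² = 36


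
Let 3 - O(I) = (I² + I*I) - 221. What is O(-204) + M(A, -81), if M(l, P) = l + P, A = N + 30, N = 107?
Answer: -82952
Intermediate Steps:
O(I) = 224 - 2*I² (O(I) = 3 - ((I² + I*I) - 221) = 3 - ((I² + I²) - 221) = 3 - (2*I² - 221) = 3 - (-221 + 2*I²) = 3 + (221 - 2*I²) = 224 - 2*I²)
A = 137 (A = 107 + 30 = 137)
M(l, P) = P + l
O(-204) + M(A, -81) = (224 - 2*(-204)²) + (-81 + 137) = (224 - 2*41616) + 56 = (224 - 83232) + 56 = -83008 + 56 = -82952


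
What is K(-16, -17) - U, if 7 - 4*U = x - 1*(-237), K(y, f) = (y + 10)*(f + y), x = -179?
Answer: 843/4 ≈ 210.75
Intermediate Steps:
K(y, f) = (10 + y)*(f + y)
U = -51/4 (U = 7/4 - (-179 - 1*(-237))/4 = 7/4 - (-179 + 237)/4 = 7/4 - ¼*58 = 7/4 - 29/2 = -51/4 ≈ -12.750)
K(-16, -17) - U = ((-16)² + 10*(-17) + 10*(-16) - 17*(-16)) - 1*(-51/4) = (256 - 170 - 160 + 272) + 51/4 = 198 + 51/4 = 843/4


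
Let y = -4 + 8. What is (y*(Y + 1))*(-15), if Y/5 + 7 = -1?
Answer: 2340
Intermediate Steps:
Y = -40 (Y = -35 + 5*(-1) = -35 - 5 = -40)
y = 4
(y*(Y + 1))*(-15) = (4*(-40 + 1))*(-15) = (4*(-39))*(-15) = -156*(-15) = 2340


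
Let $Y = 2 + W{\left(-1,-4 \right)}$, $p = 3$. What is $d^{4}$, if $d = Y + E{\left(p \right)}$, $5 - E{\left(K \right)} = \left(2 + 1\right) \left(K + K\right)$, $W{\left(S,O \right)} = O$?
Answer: $50625$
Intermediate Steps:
$E{\left(K \right)} = 5 - 6 K$ ($E{\left(K \right)} = 5 - \left(2 + 1\right) \left(K + K\right) = 5 - 3 \cdot 2 K = 5 - 6 K$)
$Y = -2$ ($Y = 2 - 4 = -2$)
$d = -15$ ($d = -2 + \left(5 - 18\right) = -2 - 13 = -15$)
$d^{4} = \left(-15\right)^{4} = 50625$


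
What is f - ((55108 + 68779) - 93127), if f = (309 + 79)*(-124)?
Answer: -78872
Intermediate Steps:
f = -48112 (f = 388*(-124) = -48112)
f - ((55108 + 68779) - 93127) = -48112 - ((55108 + 68779) - 93127) = -48112 - (123887 - 93127) = -48112 - 1*30760 = -48112 - 30760 = -78872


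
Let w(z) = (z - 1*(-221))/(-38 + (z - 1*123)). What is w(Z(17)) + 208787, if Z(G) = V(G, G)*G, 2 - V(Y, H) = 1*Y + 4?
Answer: 50526505/242 ≈ 2.0879e+5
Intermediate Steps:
V(Y, H) = -2 - Y (V(Y, H) = 2 - (1*Y + 4) = 2 - (Y + 4) = 2 - (4 + Y) = 2 + (-4 - Y) = -2 - Y)
Z(G) = G*(-2 - G) (Z(G) = (-2 - G)*G = G*(-2 - G))
w(z) = (221 + z)/(-161 + z) (w(z) = (z + 221)/(-38 + (z - 123)) = (221 + z)/(-38 + (-123 + z)) = (221 + z)/(-161 + z))
w(Z(17)) + 208787 = (221 - 1*17*(2 + 17))/(-161 - 1*17*(2 + 17)) + 208787 = (221 - 1*17*19)/(-161 - 1*17*19) + 208787 = (221 - 323)/(-161 - 323) + 208787 = -102/(-484) + 208787 = -1/484*(-102) + 208787 = 51/242 + 208787 = 50526505/242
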